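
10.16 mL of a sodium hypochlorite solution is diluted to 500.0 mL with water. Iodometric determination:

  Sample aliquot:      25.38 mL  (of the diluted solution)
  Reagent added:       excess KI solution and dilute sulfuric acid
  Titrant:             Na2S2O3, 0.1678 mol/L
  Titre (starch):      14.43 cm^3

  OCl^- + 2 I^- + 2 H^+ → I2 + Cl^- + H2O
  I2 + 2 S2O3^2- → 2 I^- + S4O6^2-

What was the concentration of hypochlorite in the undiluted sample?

n(S2O3^2-) = 0.01443 × 0.1678 = 2.421 × 10^-3 mol
n(I2) = n(S2O3^2-)/2 = 1.211 × 10^-3 mol
n(OCl^-) in the aliquot = 1.211 × 10^-3 mol (1:1 ratio)
[OCl^-]_dilute = 1.211 × 10^-3 / 0.02538 = 0.04770 mol/L
[OCl^-]_original = 0.04770 × 500.0/10.16 = 2.348 mol/L

2.348 mol/L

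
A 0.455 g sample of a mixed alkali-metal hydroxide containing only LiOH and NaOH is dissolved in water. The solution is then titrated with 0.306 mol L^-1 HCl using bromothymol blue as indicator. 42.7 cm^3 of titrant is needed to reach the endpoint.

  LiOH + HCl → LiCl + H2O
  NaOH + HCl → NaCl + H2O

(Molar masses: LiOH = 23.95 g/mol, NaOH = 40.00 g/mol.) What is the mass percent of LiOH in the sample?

n(HCl) = 0.0427 × 0.306 = 0.0131 mol
Let x = n(LiOH), y = n(NaOH).
Titrant: 1x + 1y = 0.0131;  mass: 23.95x + 40.00y = 0.455
Solving, x = 4.21 × 10^-3 mol, y = 8.85 × 10^-3 mol
mass of LiOH = 4.21 × 10^-3 × 23.95 = 0.101 g
% LiOH = 0.101 / 0.455 × 100 = 22.2 %

22.2 %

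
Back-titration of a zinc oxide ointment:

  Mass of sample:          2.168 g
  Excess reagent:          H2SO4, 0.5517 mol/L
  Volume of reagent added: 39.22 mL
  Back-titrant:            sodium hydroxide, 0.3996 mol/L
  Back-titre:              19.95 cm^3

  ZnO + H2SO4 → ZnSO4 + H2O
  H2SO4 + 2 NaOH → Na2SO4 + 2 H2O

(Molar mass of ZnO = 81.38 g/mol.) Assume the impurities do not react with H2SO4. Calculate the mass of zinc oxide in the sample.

1.436 g

n(H2SO4) added = 0.03922 × 0.5517 = 0.02164 mol
n(NaOH) used in back-titration = 0.01995 × 0.3996 = 7.972 × 10^-3 mol
From the 1:2 ratio, n(H2SO4) left over = 1/2 × 7.972 × 10^-3 = 3.986 × 10^-3 mol
n(H2SO4) consumed by analyte = 0.02164 − 3.986 × 10^-3 = 0.01765 mol
n(ZnO) = 0.01765 mol (1:1 ratio)
mass of ZnO = 0.01765 × 81.38 = 1.436 g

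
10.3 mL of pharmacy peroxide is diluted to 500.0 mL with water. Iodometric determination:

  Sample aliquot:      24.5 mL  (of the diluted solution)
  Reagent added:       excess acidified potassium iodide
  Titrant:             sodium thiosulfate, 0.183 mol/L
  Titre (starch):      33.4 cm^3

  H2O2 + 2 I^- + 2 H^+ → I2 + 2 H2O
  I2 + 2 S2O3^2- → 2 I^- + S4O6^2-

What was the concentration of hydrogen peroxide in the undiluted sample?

6.06 mol/L

n(S2O3^2-) = 0.0334 × 0.183 = 6.11 × 10^-3 mol
n(I2) = n(S2O3^2-)/2 = 3.06 × 10^-3 mol
n(H2O2) in the aliquot = 3.06 × 10^-3 mol (1:1 ratio)
[H2O2]_dilute = 3.06 × 10^-3 / 0.0245 = 0.125 mol/L
[H2O2]_original = 0.125 × 500.0/10.3 = 6.06 mol/L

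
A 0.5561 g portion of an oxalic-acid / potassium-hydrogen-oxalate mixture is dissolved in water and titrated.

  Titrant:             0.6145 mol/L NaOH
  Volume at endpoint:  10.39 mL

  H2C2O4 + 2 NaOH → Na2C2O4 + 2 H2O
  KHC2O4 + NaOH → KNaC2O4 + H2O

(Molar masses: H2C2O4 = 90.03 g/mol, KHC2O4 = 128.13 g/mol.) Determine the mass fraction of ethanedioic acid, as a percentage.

25.51 %

n(NaOH) = 0.01039 × 0.6145 = 6.385 × 10^-3 mol
Let x = n(H2C2O4), y = n(KHC2O4).
Titrant: 2x + 1y = 6.385 × 10^-3;  mass: 90.03x + 128.13y = 0.5561
Solving, x = 1.576 × 10^-3 mol, y = 3.233 × 10^-3 mol
mass of H2C2O4 = 1.576 × 10^-3 × 90.03 = 0.1419 g
% H2C2O4 = 0.1419 / 0.5561 × 100 = 25.51 %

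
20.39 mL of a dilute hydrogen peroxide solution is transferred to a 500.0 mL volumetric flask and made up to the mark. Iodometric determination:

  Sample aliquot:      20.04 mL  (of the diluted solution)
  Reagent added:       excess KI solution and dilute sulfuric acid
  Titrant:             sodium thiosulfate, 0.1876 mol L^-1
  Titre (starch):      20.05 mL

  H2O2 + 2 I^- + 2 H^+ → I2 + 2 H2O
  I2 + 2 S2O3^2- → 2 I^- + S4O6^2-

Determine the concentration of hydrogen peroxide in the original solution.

2.301 mol/L

n(S2O3^2-) = 0.02005 × 0.1876 = 3.761 × 10^-3 mol
n(I2) = n(S2O3^2-)/2 = 1.881 × 10^-3 mol
n(H2O2) in the aliquot = 1.881 × 10^-3 mol (1:1 ratio)
[H2O2]_dilute = 1.881 × 10^-3 / 0.02004 = 0.09385 mol/L
[H2O2]_original = 0.09385 × 500.0/20.39 = 2.301 mol/L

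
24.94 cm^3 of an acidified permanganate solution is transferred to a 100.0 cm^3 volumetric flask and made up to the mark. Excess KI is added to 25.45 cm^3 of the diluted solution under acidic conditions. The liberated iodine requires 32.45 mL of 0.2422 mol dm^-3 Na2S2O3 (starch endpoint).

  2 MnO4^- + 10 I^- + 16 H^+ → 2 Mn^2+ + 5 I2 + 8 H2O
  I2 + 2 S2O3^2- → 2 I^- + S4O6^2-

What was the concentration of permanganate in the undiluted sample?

0.2476 mol/L

n(S2O3^2-) = 0.03245 × 0.2422 = 7.859 × 10^-3 mol
n(I2) = n(S2O3^2-)/2 = 3.930 × 10^-3 mol
From the 2:5 ratio, n(MnO4^-) in the aliquot = 2/5 × 3.930 × 10^-3 = 1.572 × 10^-3 mol
[MnO4^-]_dilute = 1.572 × 10^-3 / 0.02545 = 0.06176 mol/L
[MnO4^-]_original = 0.06176 × 100.0/24.94 = 0.2476 mol/L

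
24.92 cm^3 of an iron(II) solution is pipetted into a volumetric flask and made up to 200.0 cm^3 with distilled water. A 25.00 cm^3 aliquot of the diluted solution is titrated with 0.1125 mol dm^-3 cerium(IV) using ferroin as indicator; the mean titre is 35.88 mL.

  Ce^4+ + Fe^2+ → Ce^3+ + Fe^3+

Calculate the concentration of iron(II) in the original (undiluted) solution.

n(Ce4+) = 0.03588 × 0.1125 = 4.037 × 10^-3 mol
n(Fe2+) in the aliquot = 4.037 × 10^-3 mol (1:1 ratio)
[Fe2+]_dilute = 4.037 × 10^-3 / 0.02500 = 0.1615 mol/L
Dilution factor = 200.0 / 24.92 = 8.026
[Fe2+]_stock = 0.1615 × 8.026 = 1.296 mol/L

1.296 mol/L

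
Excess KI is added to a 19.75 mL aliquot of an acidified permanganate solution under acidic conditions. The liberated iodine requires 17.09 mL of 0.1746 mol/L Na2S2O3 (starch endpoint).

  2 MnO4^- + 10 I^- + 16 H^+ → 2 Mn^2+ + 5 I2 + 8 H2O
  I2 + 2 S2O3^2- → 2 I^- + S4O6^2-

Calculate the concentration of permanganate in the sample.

n(S2O3^2-) = 0.01709 × 0.1746 = 2.984 × 10^-3 mol
n(I2) = n(S2O3^2-)/2 = 1.492 × 10^-3 mol
From the 2:5 ratio, n(MnO4^-) in the aliquot = 2/5 × 1.492 × 10^-3 = 5.968 × 10^-4 mol
[MnO4^-] = 5.968 × 10^-4 / 0.01975 = 0.03022 mol/L

0.03022 mol/L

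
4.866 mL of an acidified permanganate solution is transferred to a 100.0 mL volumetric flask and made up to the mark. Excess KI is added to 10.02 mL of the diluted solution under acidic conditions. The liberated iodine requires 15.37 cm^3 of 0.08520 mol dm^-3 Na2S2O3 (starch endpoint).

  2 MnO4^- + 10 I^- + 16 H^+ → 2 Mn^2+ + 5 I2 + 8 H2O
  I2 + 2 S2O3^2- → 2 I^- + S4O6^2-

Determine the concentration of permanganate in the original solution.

0.5372 mol/L

n(S2O3^2-) = 0.01537 × 0.08520 = 1.310 × 10^-3 mol
n(I2) = n(S2O3^2-)/2 = 6.548 × 10^-4 mol
From the 2:5 ratio, n(MnO4^-) in the aliquot = 2/5 × 6.548 × 10^-4 = 2.619 × 10^-4 mol
[MnO4^-]_dilute = 2.619 × 10^-4 / 0.01002 = 0.02614 mol/L
[MnO4^-]_original = 0.02614 × 100.0/4.866 = 0.5372 mol/L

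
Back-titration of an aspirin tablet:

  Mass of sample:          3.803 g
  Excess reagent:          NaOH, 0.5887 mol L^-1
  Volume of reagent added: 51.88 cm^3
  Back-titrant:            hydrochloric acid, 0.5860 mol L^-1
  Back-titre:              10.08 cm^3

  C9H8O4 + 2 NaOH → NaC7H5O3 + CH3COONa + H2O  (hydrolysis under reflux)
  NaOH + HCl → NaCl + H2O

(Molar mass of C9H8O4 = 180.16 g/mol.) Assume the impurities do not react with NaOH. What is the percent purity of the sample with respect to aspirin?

58.35 %

n(NaOH) added = 0.05188 × 0.5887 = 0.03054 mol
n(HCl) used in back-titration = 0.01008 × 0.5860 = 5.907 × 10^-3 mol
n(NaOH) left over = 5.907 × 10^-3 mol (1:1 ratio)
n(NaOH) consumed by analyte = 0.03054 − 5.907 × 10^-3 = 0.02463 mol
From the 1:2 ratio, n(C9H8O4) = 1/2 × 0.02463 = 0.01232 mol
mass of C9H8O4 = 0.01232 × 180.16 = 2.219 g
% C9H8O4 = 2.219 / 3.803 × 100 = 58.35 %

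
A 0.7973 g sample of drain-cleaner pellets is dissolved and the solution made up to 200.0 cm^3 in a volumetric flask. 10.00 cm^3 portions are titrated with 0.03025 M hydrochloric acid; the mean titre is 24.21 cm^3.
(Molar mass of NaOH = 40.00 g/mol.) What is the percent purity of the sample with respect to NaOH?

73.48 %

NaOH + HCl → NaCl + H2O
n(HCl) per titration = 0.02421 × 0.03025 = 7.324 × 10^-4 mol
n(NaOH) in each aliquot = 7.324 × 10^-4 mol (1:1 ratio)
n(NaOH) in the whole flask = 7.324 × 10^-4 × 200.0/10.00 = 0.01465 mol
mass of NaOH = 0.01465 × 40.00 = 0.5859 g
% NaOH = 0.5859 / 0.7973 × 100 = 73.48 %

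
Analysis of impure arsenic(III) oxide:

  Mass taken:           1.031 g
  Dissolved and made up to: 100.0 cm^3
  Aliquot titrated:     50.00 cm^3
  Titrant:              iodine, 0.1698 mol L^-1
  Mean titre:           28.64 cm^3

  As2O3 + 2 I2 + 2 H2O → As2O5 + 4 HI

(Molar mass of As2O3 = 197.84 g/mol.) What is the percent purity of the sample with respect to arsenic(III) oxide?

n(I2) per titration = 0.02864 × 0.1698 = 4.863 × 10^-3 mol
From the 1:2 ratio, n(As2O3) in each aliquot = 1/2 × 4.863 × 10^-3 = 2.432 × 10^-3 mol
n(As2O3) in the whole flask = 2.432 × 10^-3 × 100.0/50.00 = 4.863 × 10^-3 mol
mass of As2O3 = 4.863 × 10^-3 × 197.84 = 0.9621 g
% As2O3 = 0.9621 / 1.031 × 100 = 93.32 %

93.32 %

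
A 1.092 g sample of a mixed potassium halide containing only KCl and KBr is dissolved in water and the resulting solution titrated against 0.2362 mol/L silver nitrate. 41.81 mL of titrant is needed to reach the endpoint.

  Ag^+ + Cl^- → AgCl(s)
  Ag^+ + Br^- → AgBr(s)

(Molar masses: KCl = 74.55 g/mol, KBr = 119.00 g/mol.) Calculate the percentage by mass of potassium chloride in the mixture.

12.78 %

n(AgNO3) = 0.04181 × 0.2362 = 9.876 × 10^-3 mol
Let x = n(KCl), y = n(KBr).
Titrant: 1x + 1y = 9.876 × 10^-3;  mass: 74.55x + 119.00y = 1.092
Solving, x = 1.871 × 10^-3 mol, y = 8.004 × 10^-3 mol
mass of KCl = 1.871 × 10^-3 × 74.55 = 0.1395 g
% KCl = 0.1395 / 1.092 × 100 = 12.78 %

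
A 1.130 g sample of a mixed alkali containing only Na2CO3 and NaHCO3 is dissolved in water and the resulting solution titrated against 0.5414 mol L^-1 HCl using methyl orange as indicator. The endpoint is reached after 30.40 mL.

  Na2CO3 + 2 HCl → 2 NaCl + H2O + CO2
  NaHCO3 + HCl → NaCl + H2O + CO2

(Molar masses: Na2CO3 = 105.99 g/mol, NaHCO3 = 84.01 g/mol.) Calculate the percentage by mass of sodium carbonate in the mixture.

n(HCl) = 0.03040 × 0.5414 = 0.01646 mol
Let x = n(Na2CO3), y = n(NaHCO3).
Titrant: 2x + 1y = 0.01646;  mass: 105.99x + 84.01y = 1.130
Solving, x = 4.074 × 10^-3 mol, y = 8.311 × 10^-3 mol
mass of Na2CO3 = 4.074 × 10^-3 × 105.99 = 0.4318 g
% Na2CO3 = 0.4318 / 1.130 × 100 = 38.21 %

38.21 %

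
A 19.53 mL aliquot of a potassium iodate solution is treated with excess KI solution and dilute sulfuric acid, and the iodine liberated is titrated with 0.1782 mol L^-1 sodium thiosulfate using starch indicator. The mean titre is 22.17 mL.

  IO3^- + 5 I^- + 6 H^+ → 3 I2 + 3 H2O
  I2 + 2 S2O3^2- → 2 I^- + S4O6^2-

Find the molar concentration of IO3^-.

0.03371 mol/L

n(S2O3^2-) = 0.02217 × 0.1782 = 3.951 × 10^-3 mol
n(I2) = n(S2O3^2-)/2 = 1.975 × 10^-3 mol
From the 1:3 ratio, n(IO3^-) in the aliquot = 1/3 × 1.975 × 10^-3 = 6.584 × 10^-4 mol
[IO3^-] = 6.584 × 10^-4 / 0.01953 = 0.03371 mol/L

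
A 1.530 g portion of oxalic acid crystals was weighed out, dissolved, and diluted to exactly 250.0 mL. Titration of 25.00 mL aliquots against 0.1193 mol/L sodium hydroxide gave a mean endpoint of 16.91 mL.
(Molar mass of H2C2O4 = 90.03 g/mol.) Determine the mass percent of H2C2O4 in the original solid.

H2C2O4 + 2 NaOH → Na2C2O4 + 2 H2O
n(NaOH) per titration = 0.01691 × 0.1193 = 2.017 × 10^-3 mol
From the 1:2 ratio, n(H2C2O4) in each aliquot = 1/2 × 2.017 × 10^-3 = 1.009 × 10^-3 mol
n(H2C2O4) in the whole flask = 1.009 × 10^-3 × 250.0/25.00 = 0.01009 mol
mass of H2C2O4 = 0.01009 × 90.03 = 0.9081 g
% H2C2O4 = 0.9081 / 1.530 × 100 = 59.35 %

59.35 %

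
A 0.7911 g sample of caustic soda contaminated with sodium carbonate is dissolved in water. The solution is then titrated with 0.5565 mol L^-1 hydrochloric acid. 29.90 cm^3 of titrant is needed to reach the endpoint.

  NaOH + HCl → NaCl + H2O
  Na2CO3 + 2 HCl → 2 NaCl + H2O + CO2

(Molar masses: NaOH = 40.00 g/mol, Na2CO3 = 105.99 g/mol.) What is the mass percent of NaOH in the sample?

n(HCl) = 0.02990 × 0.5565 = 0.01664 mol
Let x = n(NaOH), y = n(Na2CO3).
Titrant: 1x + 2y = 0.01664;  mass: 40.00x + 105.99y = 0.7911
Solving, x = 6.980 × 10^-3 mol, y = 4.830 × 10^-3 mol
mass of NaOH = 6.980 × 10^-3 × 40.00 = 0.2792 g
% NaOH = 0.2792 / 0.7911 × 100 = 35.29 %

35.29 %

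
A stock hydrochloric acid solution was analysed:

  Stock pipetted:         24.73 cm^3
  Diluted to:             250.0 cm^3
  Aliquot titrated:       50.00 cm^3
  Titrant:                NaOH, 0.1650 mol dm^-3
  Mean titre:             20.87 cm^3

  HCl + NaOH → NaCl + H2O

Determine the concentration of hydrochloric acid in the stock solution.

n(NaOH) = 0.02087 × 0.1650 = 3.444 × 10^-3 mol
n(HCl) in the aliquot = 3.444 × 10^-3 mol (1:1 ratio)
[HCl]_dilute = 3.444 × 10^-3 / 0.05000 = 0.06887 mol/L
Dilution factor = 250.0 / 24.73 = 10.11
[HCl]_stock = 0.06887 × 10.11 = 0.6962 mol/L

0.6962 mol/L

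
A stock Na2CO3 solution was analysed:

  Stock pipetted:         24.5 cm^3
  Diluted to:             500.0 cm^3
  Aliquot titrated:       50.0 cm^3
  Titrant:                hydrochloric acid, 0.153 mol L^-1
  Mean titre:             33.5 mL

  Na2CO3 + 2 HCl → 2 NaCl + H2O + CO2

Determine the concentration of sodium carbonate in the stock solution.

n(HCl) = 0.0335 × 0.153 = 5.13 × 10^-3 mol
From the 1:2 ratio, n(Na2CO3) in the aliquot = 1/2 × 5.13 × 10^-3 = 2.56 × 10^-3 mol
[Na2CO3]_dilute = 2.56 × 10^-3 / 0.0500 = 0.0513 mol/L
Dilution factor = 500.0 / 24.5 = 20.41
[Na2CO3]_stock = 0.0513 × 20.41 = 1.05 mol/L

1.05 mol/L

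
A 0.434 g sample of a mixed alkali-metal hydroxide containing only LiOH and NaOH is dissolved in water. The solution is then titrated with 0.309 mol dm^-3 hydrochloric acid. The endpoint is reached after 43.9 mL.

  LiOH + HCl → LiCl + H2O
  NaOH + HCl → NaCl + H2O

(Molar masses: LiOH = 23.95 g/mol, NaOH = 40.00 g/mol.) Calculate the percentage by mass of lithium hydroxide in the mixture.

n(HCl) = 0.0439 × 0.309 = 0.0136 mol
Let x = n(LiOH), y = n(NaOH).
Titrant: 1x + 1y = 0.0136;  mass: 23.95x + 40.00y = 0.434
Solving, x = 6.77 × 10^-3 mol, y = 6.80 × 10^-3 mol
mass of LiOH = 6.77 × 10^-3 × 23.95 = 0.162 g
% LiOH = 0.162 / 0.434 × 100 = 37.3 %

37.3 %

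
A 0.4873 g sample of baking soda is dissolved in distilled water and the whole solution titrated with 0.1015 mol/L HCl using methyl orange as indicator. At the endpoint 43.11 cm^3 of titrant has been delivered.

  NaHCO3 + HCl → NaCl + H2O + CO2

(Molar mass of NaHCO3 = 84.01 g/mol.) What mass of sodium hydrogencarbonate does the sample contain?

0.3676 g

n(HCl) = 0.04311 L × 0.1015 mol/L = 4.376 × 10^-3 mol
n(NaHCO3) = 4.376 × 10^-3 mol (1:1 ratio)
mass of NaHCO3 = 4.376 × 10^-3 × 84.01 g/mol = 0.3676 g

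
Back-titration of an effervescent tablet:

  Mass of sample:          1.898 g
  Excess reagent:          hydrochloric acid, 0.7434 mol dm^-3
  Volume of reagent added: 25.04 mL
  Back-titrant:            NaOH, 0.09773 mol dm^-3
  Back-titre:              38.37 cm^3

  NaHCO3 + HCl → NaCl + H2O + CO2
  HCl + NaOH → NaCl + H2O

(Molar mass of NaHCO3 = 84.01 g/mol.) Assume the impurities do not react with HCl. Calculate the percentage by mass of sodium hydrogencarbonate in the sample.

n(HCl) added = 0.02504 × 0.7434 = 0.01861 mol
n(NaOH) used in back-titration = 0.03837 × 0.09773 = 3.750 × 10^-3 mol
n(HCl) left over = 3.750 × 10^-3 mol (1:1 ratio)
n(HCl) consumed by analyte = 0.01861 − 3.750 × 10^-3 = 0.01486 mol
n(NaHCO3) = 0.01486 mol (1:1 ratio)
mass of NaHCO3 = 0.01486 × 84.01 = 1.249 g
% NaHCO3 = 1.249 / 1.898 × 100 = 65.80 %

65.80 %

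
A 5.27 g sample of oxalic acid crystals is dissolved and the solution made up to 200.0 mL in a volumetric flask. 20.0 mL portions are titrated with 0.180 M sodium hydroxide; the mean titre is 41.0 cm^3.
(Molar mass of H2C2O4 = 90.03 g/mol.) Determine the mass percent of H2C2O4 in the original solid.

H2C2O4 + 2 NaOH → Na2C2O4 + 2 H2O
n(NaOH) per titration = 0.0410 × 0.180 = 7.38 × 10^-3 mol
From the 1:2 ratio, n(H2C2O4) in each aliquot = 1/2 × 7.38 × 10^-3 = 3.69 × 10^-3 mol
n(H2C2O4) in the whole flask = 3.69 × 10^-3 × 200.0/20.0 = 0.0369 mol
mass of H2C2O4 = 0.0369 × 90.03 = 3.32 g
% H2C2O4 = 3.32 / 5.27 × 100 = 63.0 %

63.0 %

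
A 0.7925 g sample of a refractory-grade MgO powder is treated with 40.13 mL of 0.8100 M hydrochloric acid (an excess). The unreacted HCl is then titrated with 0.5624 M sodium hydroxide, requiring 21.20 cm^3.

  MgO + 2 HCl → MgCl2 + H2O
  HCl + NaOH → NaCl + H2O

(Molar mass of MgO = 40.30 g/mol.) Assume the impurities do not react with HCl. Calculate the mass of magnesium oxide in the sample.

0.4147 g

n(HCl) added = 0.04013 × 0.8100 = 0.03251 mol
n(NaOH) used in back-titration = 0.02120 × 0.5624 = 0.01192 mol
n(HCl) left over = 0.01192 mol (1:1 ratio)
n(HCl) consumed by analyte = 0.03251 − 0.01192 = 0.02058 mol
From the 1:2 ratio, n(MgO) = 1/2 × 0.02058 = 0.01029 mol
mass of MgO = 0.01029 × 40.30 = 0.4147 g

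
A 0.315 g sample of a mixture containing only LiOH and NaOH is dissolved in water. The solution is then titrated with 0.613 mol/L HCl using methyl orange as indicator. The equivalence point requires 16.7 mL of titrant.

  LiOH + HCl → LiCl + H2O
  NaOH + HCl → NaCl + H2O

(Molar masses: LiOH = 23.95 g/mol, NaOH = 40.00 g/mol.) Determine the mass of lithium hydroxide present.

n(HCl) = 0.0167 × 0.613 = 0.0102 mol
Let x = n(LiOH), y = n(NaOH).
Titrant: 1x + 1y = 0.0102;  mass: 23.95x + 40.00y = 0.315
Solving, x = 5.89 × 10^-3 mol, y = 4.35 × 10^-3 mol
mass of LiOH = 5.89 × 10^-3 × 23.95 = 0.141 g

0.141 g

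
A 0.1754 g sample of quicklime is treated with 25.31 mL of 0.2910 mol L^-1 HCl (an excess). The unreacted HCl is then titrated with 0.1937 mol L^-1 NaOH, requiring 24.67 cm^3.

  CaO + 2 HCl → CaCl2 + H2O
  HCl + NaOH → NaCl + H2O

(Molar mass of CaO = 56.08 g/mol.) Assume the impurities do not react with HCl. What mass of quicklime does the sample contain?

0.07253 g

n(HCl) added = 0.02531 × 0.2910 = 7.365 × 10^-3 mol
n(NaOH) used in back-titration = 0.02467 × 0.1937 = 4.779 × 10^-3 mol
n(HCl) left over = 4.779 × 10^-3 mol (1:1 ratio)
n(HCl) consumed by analyte = 7.365 × 10^-3 − 4.779 × 10^-3 = 2.587 × 10^-3 mol
From the 1:2 ratio, n(CaO) = 1/2 × 2.587 × 10^-3 = 1.293 × 10^-3 mol
mass of CaO = 1.293 × 10^-3 × 56.08 = 0.07253 g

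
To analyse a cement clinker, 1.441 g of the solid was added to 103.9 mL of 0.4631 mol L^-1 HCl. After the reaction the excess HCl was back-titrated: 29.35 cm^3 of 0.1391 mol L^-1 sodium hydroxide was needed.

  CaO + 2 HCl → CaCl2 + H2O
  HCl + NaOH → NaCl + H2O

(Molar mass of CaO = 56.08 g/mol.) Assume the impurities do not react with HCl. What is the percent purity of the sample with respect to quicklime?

85.68 %

n(HCl) added = 0.1039 × 0.4631 = 0.04812 mol
n(NaOH) used in back-titration = 0.02935 × 0.1391 = 4.083 × 10^-3 mol
n(HCl) left over = 4.083 × 10^-3 mol (1:1 ratio)
n(HCl) consumed by analyte = 0.04812 − 4.083 × 10^-3 = 0.04403 mol
From the 1:2 ratio, n(CaO) = 1/2 × 0.04403 = 0.02202 mol
mass of CaO = 0.02202 × 56.08 = 1.235 g
% CaO = 1.235 / 1.441 × 100 = 85.68 %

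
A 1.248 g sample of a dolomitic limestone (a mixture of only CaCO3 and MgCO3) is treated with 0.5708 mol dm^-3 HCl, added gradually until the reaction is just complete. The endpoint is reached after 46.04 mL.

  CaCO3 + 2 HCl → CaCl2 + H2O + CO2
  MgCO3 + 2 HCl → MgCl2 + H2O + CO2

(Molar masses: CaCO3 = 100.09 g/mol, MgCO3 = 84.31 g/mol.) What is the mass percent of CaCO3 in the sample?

n(HCl) = 0.04604 × 0.5708 = 0.02628 mol
Let x = n(CaCO3), y = n(MgCO3).
Titrant: 2x + 2y = 0.02628;  mass: 100.09x + 84.31y = 1.248
Solving, x = 8.884 × 10^-3 mol, y = 4.256 × 10^-3 mol
mass of CaCO3 = 8.884 × 10^-3 × 100.09 = 0.8892 g
% CaCO3 = 0.8892 / 1.248 × 100 = 71.25 %

71.25 %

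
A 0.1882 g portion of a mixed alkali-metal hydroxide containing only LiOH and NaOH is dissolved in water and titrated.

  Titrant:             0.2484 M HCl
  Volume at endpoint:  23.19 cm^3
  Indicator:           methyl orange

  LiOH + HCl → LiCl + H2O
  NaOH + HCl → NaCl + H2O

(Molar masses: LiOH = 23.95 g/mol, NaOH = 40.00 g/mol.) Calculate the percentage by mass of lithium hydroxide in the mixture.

33.47 %

n(HCl) = 0.02319 × 0.2484 = 5.760 × 10^-3 mol
Let x = n(LiOH), y = n(NaOH).
Titrant: 1x + 1y = 5.760 × 10^-3;  mass: 23.95x + 40.00y = 0.1882
Solving, x = 2.630 × 10^-3 mol, y = 3.130 × 10^-3 mol
mass of LiOH = 2.630 × 10^-3 × 23.95 = 0.06299 g
% LiOH = 0.06299 / 0.1882 × 100 = 33.47 %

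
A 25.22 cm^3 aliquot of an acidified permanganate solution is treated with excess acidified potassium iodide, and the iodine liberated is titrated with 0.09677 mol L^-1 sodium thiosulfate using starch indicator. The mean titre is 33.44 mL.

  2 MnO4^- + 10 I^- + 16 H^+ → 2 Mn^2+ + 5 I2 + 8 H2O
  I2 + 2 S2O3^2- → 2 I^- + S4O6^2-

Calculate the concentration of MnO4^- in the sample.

n(S2O3^2-) = 0.03344 × 0.09677 = 3.236 × 10^-3 mol
n(I2) = n(S2O3^2-)/2 = 1.618 × 10^-3 mol
From the 2:5 ratio, n(MnO4^-) in the aliquot = 2/5 × 1.618 × 10^-3 = 6.472 × 10^-4 mol
[MnO4^-] = 6.472 × 10^-4 / 0.02522 = 0.02566 mol/L

0.02566 mol/L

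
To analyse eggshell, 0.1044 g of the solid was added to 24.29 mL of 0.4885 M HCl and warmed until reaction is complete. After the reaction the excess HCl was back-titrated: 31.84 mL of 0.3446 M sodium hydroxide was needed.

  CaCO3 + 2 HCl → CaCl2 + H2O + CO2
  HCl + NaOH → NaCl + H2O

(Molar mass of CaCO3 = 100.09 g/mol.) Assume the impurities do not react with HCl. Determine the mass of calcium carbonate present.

0.04472 g

n(HCl) added = 0.02429 × 0.4885 = 0.01187 mol
n(NaOH) used in back-titration = 0.03184 × 0.3446 = 0.01097 mol
n(HCl) left over = 0.01097 mol (1:1 ratio)
n(HCl) consumed by analyte = 0.01187 − 0.01097 = 8.936 × 10^-4 mol
From the 1:2 ratio, n(CaCO3) = 1/2 × 8.936 × 10^-4 = 4.468 × 10^-4 mol
mass of CaCO3 = 4.468 × 10^-4 × 100.09 = 0.04472 g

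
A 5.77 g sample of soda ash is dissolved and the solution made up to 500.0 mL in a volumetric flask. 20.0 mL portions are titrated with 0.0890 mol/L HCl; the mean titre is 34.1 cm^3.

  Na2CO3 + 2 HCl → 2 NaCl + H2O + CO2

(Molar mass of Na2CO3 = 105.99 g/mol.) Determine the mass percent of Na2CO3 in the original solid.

69.7 %

n(HCl) per titration = 0.0341 × 0.0890 = 3.03 × 10^-3 mol
From the 1:2 ratio, n(Na2CO3) in each aliquot = 1/2 × 3.03 × 10^-3 = 1.52 × 10^-3 mol
n(Na2CO3) in the whole flask = 1.52 × 10^-3 × 500.0/20.0 = 0.0379 mol
mass of Na2CO3 = 0.0379 × 105.99 = 4.02 g
% Na2CO3 = 4.02 / 5.77 × 100 = 69.7 %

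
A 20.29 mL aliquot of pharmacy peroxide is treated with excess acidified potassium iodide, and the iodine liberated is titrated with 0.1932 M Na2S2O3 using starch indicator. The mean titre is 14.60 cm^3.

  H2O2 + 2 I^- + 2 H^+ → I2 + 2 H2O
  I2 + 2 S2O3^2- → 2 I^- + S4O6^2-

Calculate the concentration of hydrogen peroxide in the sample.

n(S2O3^2-) = 0.01460 × 0.1932 = 2.821 × 10^-3 mol
n(I2) = n(S2O3^2-)/2 = 1.410 × 10^-3 mol
n(H2O2) in the aliquot = 1.410 × 10^-3 mol (1:1 ratio)
[H2O2] = 1.410 × 10^-3 / 0.02029 = 0.06951 mol/L

0.06951 M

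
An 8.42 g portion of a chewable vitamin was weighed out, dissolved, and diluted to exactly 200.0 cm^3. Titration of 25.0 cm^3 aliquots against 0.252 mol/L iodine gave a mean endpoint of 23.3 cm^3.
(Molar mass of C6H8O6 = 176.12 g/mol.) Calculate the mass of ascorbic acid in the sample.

8.27 g

C6H8O6 + I2 → C6H6O6 + 2 HI
n(I2) per titration = 0.0233 × 0.252 = 5.87 × 10^-3 mol
n(C6H8O6) in each aliquot = 5.87 × 10^-3 mol (1:1 ratio)
n(C6H8O6) in the whole flask = 5.87 × 10^-3 × 200.0/25.0 = 0.0470 mol
mass of C6H8O6 = 0.0470 × 176.12 = 8.27 g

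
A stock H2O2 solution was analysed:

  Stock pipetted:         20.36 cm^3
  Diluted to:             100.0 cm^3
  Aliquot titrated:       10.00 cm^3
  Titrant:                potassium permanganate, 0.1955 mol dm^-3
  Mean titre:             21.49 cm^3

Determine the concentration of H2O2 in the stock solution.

5.159 mol/L

2 MnO4^- + 5 H2O2 + 6 H^+ → 2 Mn^2+ + 5 O2 + 8 H2O
n(KMnO4) = 0.02149 × 0.1955 = 4.201 × 10^-3 mol
From the 5:2 ratio, n(H2O2) in the aliquot = 5/2 × 4.201 × 10^-3 = 0.01050 mol
[H2O2]_dilute = 0.01050 / 0.01000 = 1.050 mol/L
Dilution factor = 100.0 / 20.36 = 4.912
[H2O2]_stock = 1.050 × 4.912 = 5.159 mol/L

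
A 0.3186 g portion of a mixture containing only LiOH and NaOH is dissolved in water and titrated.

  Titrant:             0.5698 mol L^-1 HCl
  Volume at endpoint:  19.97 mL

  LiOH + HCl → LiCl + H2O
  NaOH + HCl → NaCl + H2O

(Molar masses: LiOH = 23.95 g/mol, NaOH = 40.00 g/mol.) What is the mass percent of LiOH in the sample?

63.96 %

n(HCl) = 0.01997 × 0.5698 = 0.01138 mol
Let x = n(LiOH), y = n(NaOH).
Titrant: 1x + 1y = 0.01138;  mass: 23.95x + 40.00y = 0.3186
Solving, x = 8.508 × 10^-3 mol, y = 2.871 × 10^-3 mol
mass of LiOH = 8.508 × 10^-3 × 23.95 = 0.2038 g
% LiOH = 0.2038 / 0.3186 × 100 = 63.96 %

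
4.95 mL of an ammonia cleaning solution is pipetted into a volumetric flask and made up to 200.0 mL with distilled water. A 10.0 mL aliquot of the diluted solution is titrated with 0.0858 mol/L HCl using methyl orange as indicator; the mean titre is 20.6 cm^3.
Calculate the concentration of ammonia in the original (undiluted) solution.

7.14 mol/L

NH3 + HCl → NH4Cl
n(HCl) = 0.0206 × 0.0858 = 1.77 × 10^-3 mol
n(NH3) in the aliquot = 1.77 × 10^-3 mol (1:1 ratio)
[NH3]_dilute = 1.77 × 10^-3 / 0.0100 = 0.177 mol/L
Dilution factor = 200.0 / 4.95 = 40.40
[NH3]_stock = 0.177 × 40.40 = 7.14 mol/L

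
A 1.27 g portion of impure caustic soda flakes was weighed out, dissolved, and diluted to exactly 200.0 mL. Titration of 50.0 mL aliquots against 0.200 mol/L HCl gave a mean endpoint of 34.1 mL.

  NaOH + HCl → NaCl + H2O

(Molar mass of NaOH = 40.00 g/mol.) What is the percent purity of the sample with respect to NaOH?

n(HCl) per titration = 0.0341 × 0.200 = 6.82 × 10^-3 mol
n(NaOH) in each aliquot = 6.82 × 10^-3 mol (1:1 ratio)
n(NaOH) in the whole flask = 6.82 × 10^-3 × 200.0/50.0 = 0.0273 mol
mass of NaOH = 0.0273 × 40.00 = 1.09 g
% NaOH = 1.09 / 1.27 × 100 = 85.9 %

85.9 %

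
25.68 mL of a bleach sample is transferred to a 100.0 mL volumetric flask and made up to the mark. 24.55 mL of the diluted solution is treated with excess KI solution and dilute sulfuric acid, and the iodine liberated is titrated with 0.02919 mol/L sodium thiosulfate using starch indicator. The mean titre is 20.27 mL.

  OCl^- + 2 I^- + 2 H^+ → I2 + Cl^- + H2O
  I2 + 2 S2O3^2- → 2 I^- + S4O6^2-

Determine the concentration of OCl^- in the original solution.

n(S2O3^2-) = 0.02027 × 0.02919 = 5.917 × 10^-4 mol
n(I2) = n(S2O3^2-)/2 = 2.958 × 10^-4 mol
n(OCl^-) in the aliquot = 2.958 × 10^-4 mol (1:1 ratio)
[OCl^-]_dilute = 2.958 × 10^-4 / 0.02455 = 0.01205 mol/L
[OCl^-]_original = 0.01205 × 100.0/25.68 = 0.04693 mol/L

0.04693 mol/L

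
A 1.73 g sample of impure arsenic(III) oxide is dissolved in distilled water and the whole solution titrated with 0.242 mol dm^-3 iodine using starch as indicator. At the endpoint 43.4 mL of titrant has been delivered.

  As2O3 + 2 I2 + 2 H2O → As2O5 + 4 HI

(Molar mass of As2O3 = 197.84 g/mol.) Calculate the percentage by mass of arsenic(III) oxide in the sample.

n(I2) = 0.0434 L × 0.242 mol/L = 0.0105 mol
From the 1:2 ratio, n(As2O3) = 1/2 × 0.0105 = 5.25 × 10^-3 mol
mass of As2O3 = 5.25 × 10^-3 × 197.84 g/mol = 1.04 g
% As2O3 = 1.04 / 1.73 × 100 = 60.1 %

60.1 %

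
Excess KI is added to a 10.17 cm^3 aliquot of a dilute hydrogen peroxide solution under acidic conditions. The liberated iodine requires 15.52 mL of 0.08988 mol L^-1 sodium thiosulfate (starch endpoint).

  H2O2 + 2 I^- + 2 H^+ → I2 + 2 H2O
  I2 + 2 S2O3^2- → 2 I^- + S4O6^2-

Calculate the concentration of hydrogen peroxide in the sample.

n(S2O3^2-) = 0.01552 × 0.08988 = 1.395 × 10^-3 mol
n(I2) = n(S2O3^2-)/2 = 6.975 × 10^-4 mol
n(H2O2) in the aliquot = 6.975 × 10^-4 mol (1:1 ratio)
[H2O2] = 6.975 × 10^-4 / 0.01017 = 0.06858 mol/L

0.06858 mol/L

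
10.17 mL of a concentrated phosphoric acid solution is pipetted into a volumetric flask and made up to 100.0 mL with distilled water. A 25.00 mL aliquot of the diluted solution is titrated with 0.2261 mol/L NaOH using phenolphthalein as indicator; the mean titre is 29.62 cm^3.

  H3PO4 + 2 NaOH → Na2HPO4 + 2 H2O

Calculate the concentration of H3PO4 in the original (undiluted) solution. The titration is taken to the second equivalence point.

1.317 mol/L

n(NaOH) = 0.02962 × 0.2261 = 6.697 × 10^-3 mol
From the 1:2 ratio, n(H3PO4) in the aliquot = 1/2 × 6.697 × 10^-3 = 3.349 × 10^-3 mol
[H3PO4]_dilute = 3.349 × 10^-3 / 0.02500 = 0.1339 mol/L
Dilution factor = 100.0 / 10.17 = 9.833
[H3PO4]_stock = 0.1339 × 9.833 = 1.317 mol/L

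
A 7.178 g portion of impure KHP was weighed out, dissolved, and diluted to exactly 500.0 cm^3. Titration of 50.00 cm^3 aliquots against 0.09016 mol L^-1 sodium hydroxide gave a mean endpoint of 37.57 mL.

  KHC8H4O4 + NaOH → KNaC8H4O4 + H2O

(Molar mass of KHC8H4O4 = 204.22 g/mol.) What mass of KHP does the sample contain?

n(NaOH) per titration = 0.03757 × 0.09016 = 3.387 × 10^-3 mol
n(KHC8H4O4) in each aliquot = 3.387 × 10^-3 mol (1:1 ratio)
n(KHC8H4O4) in the whole flask = 3.387 × 10^-3 × 500.0/50.00 = 0.03387 mol
mass of KHC8H4O4 = 0.03387 × 204.22 = 6.918 g

6.918 g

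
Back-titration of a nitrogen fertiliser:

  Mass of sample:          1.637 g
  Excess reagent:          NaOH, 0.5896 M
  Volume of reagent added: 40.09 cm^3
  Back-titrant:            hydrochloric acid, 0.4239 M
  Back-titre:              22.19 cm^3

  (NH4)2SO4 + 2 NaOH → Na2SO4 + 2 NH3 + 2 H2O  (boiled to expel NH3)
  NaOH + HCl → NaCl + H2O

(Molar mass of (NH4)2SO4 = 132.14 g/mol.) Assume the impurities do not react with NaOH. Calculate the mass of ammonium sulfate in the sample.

n(NaOH) added = 0.04009 × 0.5896 = 0.02364 mol
n(HCl) used in back-titration = 0.02219 × 0.4239 = 9.406 × 10^-3 mol
n(NaOH) left over = 9.406 × 10^-3 mol (1:1 ratio)
n(NaOH) consumed by analyte = 0.02364 − 9.406 × 10^-3 = 0.01423 mol
From the 1:2 ratio, n((NH4)2SO4) = 1/2 × 0.01423 = 7.115 × 10^-3 mol
mass of (NH4)2SO4 = 7.115 × 10^-3 × 132.14 = 0.9402 g

0.9402 g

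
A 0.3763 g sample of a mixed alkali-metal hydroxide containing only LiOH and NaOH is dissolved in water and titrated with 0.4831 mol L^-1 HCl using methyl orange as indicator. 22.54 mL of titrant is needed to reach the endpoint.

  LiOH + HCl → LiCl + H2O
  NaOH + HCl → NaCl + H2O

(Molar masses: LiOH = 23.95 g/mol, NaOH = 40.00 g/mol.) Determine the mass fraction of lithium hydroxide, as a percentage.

n(HCl) = 0.02254 × 0.4831 = 0.01089 mol
Let x = n(LiOH), y = n(NaOH).
Titrant: 1x + 1y = 0.01089;  mass: 23.95x + 40.00y = 0.3763
Solving, x = 3.692 × 10^-3 mol, y = 7.197 × 10^-3 mol
mass of LiOH = 3.692 × 10^-3 × 23.95 = 0.08843 g
% LiOH = 0.08843 / 0.3763 × 100 = 23.50 %

23.50 %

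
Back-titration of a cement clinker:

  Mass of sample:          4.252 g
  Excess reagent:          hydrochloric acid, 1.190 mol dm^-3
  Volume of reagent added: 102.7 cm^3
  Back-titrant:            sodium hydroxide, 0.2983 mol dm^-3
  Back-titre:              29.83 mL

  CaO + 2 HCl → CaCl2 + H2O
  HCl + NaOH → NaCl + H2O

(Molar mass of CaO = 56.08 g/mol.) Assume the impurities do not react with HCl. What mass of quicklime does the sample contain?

n(HCl) added = 0.1027 × 1.190 = 0.1222 mol
n(NaOH) used in back-titration = 0.02983 × 0.2983 = 8.898 × 10^-3 mol
n(HCl) left over = 8.898 × 10^-3 mol (1:1 ratio)
n(HCl) consumed by analyte = 0.1222 − 8.898 × 10^-3 = 0.1133 mol
From the 1:2 ratio, n(CaO) = 1/2 × 0.1133 = 0.05666 mol
mass of CaO = 0.05666 × 56.08 = 3.177 g

3.177 g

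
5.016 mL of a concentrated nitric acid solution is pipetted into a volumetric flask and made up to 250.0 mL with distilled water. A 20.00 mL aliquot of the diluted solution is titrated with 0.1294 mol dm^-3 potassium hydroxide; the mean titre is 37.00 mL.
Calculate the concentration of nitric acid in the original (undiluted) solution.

11.93 mol/L

HNO3 + KOH → KNO3 + H2O
n(KOH) = 0.03700 × 0.1294 = 4.788 × 10^-3 mol
n(HNO3) in the aliquot = 4.788 × 10^-3 mol (1:1 ratio)
[HNO3]_dilute = 4.788 × 10^-3 / 0.02000 = 0.2394 mol/L
Dilution factor = 250.0 / 5.016 = 49.84
[HNO3]_stock = 0.2394 × 49.84 = 11.93 mol/L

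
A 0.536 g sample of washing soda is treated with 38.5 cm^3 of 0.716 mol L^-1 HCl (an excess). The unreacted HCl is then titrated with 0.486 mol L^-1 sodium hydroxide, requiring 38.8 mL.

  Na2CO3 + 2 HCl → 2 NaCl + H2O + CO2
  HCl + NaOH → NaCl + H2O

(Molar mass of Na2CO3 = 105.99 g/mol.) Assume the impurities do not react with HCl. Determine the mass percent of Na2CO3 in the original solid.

86.1 %

n(HCl) added = 0.0385 × 0.716 = 0.0276 mol
n(NaOH) used in back-titration = 0.0388 × 0.486 = 0.0189 mol
n(HCl) left over = 0.0189 mol (1:1 ratio)
n(HCl) consumed by analyte = 0.0276 − 0.0189 = 8.71 × 10^-3 mol
From the 1:2 ratio, n(Na2CO3) = 1/2 × 8.71 × 10^-3 = 4.35 × 10^-3 mol
mass of Na2CO3 = 4.35 × 10^-3 × 105.99 = 0.462 g
% Na2CO3 = 0.462 / 0.536 × 100 = 86.1 %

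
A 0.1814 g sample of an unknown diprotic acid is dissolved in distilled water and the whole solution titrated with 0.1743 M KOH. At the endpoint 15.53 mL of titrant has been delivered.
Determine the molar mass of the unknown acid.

134.0 g/mol

n(KOH) = 0.01553 L × 0.1743 mol/L = 2.707 × 10^-3 mol
From the 1:2 ratio, n(H2A) = 1/2 × 2.707 × 10^-3 = 1.353 × 10^-3 mol
M = m / n = 0.1814 g / 1.353 × 10^-3 mol = 134.0 g/mol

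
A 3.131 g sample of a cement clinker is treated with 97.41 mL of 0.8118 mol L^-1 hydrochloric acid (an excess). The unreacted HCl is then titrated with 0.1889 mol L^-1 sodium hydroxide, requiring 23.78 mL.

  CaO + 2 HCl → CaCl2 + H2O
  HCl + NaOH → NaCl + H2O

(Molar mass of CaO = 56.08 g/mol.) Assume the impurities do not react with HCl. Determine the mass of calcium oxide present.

2.091 g

n(HCl) added = 0.09741 × 0.8118 = 0.07908 mol
n(NaOH) used in back-titration = 0.02378 × 0.1889 = 4.492 × 10^-3 mol
n(HCl) left over = 4.492 × 10^-3 mol (1:1 ratio)
n(HCl) consumed by analyte = 0.07908 − 4.492 × 10^-3 = 0.07459 mol
From the 1:2 ratio, n(CaO) = 1/2 × 0.07459 = 0.03729 mol
mass of CaO = 0.03729 × 56.08 = 2.091 g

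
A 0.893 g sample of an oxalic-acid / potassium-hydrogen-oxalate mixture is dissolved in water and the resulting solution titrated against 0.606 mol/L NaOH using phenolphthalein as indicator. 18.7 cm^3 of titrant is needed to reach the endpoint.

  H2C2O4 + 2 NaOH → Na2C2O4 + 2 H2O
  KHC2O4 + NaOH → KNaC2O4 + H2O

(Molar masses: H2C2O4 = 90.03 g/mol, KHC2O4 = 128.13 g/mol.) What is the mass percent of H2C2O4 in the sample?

33.9 %

n(NaOH) = 0.0187 × 0.606 = 0.0113 mol
Let x = n(H2C2O4), y = n(KHC2O4).
Titrant: 2x + 1y = 0.0113;  mass: 90.03x + 128.13y = 0.893
Solving, x = 3.36 × 10^-3 mol, y = 4.61 × 10^-3 mol
mass of H2C2O4 = 3.36 × 10^-3 × 90.03 = 0.303 g
% H2C2O4 = 0.303 / 0.893 × 100 = 33.9 %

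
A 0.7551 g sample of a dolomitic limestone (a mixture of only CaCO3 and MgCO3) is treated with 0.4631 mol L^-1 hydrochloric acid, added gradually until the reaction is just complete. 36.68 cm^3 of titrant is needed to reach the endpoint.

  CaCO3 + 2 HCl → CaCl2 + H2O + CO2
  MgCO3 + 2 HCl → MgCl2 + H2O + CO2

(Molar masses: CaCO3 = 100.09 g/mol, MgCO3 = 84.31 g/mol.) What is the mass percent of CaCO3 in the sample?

n(HCl) = 0.03668 × 0.4631 = 0.01699 mol
Let x = n(CaCO3), y = n(MgCO3).
Titrant: 2x + 2y = 0.01699;  mass: 100.09x + 84.31y = 0.7551
Solving, x = 2.474 × 10^-3 mol, y = 6.020 × 10^-3 mol
mass of CaCO3 = 2.474 × 10^-3 × 100.09 = 0.2476 g
% CaCO3 = 0.2476 / 0.7551 × 100 = 32.79 %

32.79 %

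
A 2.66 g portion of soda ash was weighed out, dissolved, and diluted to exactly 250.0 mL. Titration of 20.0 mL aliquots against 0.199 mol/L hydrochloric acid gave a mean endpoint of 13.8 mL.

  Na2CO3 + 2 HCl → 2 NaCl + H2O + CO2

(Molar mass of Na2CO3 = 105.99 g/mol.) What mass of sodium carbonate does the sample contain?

1.82 g

n(HCl) per titration = 0.0138 × 0.199 = 2.75 × 10^-3 mol
From the 1:2 ratio, n(Na2CO3) in each aliquot = 1/2 × 2.75 × 10^-3 = 1.37 × 10^-3 mol
n(Na2CO3) in the whole flask = 1.37 × 10^-3 × 250.0/20.0 = 0.0172 mol
mass of Na2CO3 = 0.0172 × 105.99 = 1.82 g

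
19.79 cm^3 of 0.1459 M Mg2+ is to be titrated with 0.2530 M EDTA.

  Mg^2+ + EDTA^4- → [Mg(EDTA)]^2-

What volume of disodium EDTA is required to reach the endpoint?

11.41 mL

n(Mg2+) = 0.01979 L × 0.1459 mol/L = 2.887 × 10^-3 mol
n(EDTA) = 2.887 × 10^-3 mol (1:1 stoichiometry)
V(EDTA) = 2.887 × 10^-3 mol / 0.2530 mol/L = 0.01141 L = 11.41 mL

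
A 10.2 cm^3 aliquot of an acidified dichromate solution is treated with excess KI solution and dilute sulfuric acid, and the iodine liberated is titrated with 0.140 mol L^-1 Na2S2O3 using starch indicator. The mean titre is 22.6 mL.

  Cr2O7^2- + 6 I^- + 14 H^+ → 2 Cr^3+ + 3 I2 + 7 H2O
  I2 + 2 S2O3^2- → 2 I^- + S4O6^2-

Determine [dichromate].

0.0517 mol/L

n(S2O3^2-) = 0.0226 × 0.140 = 3.16 × 10^-3 mol
n(I2) = n(S2O3^2-)/2 = 1.58 × 10^-3 mol
From the 1:3 ratio, n(Cr2O7^2-) in the aliquot = 1/3 × 1.58 × 10^-3 = 5.27 × 10^-4 mol
[Cr2O7^2-] = 5.27 × 10^-4 / 0.0102 = 0.0517 mol/L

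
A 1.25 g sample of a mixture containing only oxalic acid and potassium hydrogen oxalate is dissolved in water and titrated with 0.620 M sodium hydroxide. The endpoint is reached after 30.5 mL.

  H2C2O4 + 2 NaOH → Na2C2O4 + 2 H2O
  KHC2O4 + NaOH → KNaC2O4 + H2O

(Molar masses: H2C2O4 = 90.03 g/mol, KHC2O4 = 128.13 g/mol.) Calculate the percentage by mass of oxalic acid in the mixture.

n(NaOH) = 0.0305 × 0.620 = 0.0189 mol
Let x = n(H2C2O4), y = n(KHC2O4).
Titrant: 2x + 1y = 0.0189;  mass: 90.03x + 128.13y = 1.25
Solving, x = 7.06 × 10^-3 mol, y = 4.80 × 10^-3 mol
mass of H2C2O4 = 7.06 × 10^-3 × 90.03 = 0.635 g
% H2C2O4 = 0.635 / 1.25 × 100 = 50.8 %

50.8 %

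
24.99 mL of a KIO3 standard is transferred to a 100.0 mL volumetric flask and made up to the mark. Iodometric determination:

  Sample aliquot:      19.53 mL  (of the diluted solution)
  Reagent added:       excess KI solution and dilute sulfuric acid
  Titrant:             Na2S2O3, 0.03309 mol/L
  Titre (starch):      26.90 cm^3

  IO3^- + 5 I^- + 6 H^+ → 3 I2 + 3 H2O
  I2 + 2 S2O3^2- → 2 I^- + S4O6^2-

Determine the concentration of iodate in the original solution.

n(S2O3^2-) = 0.02690 × 0.03309 = 8.901 × 10^-4 mol
n(I2) = n(S2O3^2-)/2 = 4.451 × 10^-4 mol
From the 1:3 ratio, n(IO3^-) in the aliquot = 1/3 × 4.451 × 10^-4 = 1.484 × 10^-4 mol
[IO3^-]_dilute = 1.484 × 10^-4 / 0.01953 = 0.007596 mol/L
[IO3^-]_original = 0.007596 × 100.0/24.99 = 0.03040 mol/L

0.03040 mol/L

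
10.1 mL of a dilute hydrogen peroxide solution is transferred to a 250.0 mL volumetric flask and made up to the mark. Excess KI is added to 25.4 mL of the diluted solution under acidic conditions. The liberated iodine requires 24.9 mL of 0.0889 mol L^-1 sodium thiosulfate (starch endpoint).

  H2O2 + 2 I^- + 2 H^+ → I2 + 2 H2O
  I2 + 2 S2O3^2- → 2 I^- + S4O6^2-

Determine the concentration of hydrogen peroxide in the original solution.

1.08 mol/L

n(S2O3^2-) = 0.0249 × 0.0889 = 2.21 × 10^-3 mol
n(I2) = n(S2O3^2-)/2 = 1.11 × 10^-3 mol
n(H2O2) in the aliquot = 1.11 × 10^-3 mol (1:1 ratio)
[H2O2]_dilute = 1.11 × 10^-3 / 0.0254 = 0.0436 mol/L
[H2O2]_original = 0.0436 × 250.0/10.1 = 1.08 mol/L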